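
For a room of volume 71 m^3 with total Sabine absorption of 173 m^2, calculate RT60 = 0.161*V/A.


RT60 = 0.161 * 71 / 173 = 0.066075 s


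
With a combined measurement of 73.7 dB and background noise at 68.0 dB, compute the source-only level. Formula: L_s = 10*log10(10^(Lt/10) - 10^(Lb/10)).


10^(73.7/10) = 2.34423e+07
10^(68.0/10) = 6.30957e+06
Difference = 2.34423e+07 - 6.30957e+06 = 1.71327e+07
L_source = 10*log10(1.71327e+07) = 72.338 dB


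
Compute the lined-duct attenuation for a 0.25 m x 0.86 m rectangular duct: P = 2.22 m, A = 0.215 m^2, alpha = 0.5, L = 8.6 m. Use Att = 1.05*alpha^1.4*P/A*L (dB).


alpha^1.4 = 0.5^1.4 = 0.378929
Attenuation rate = 1.05 * alpha^1.4 * P / A
= 1.05 * 0.378929 * 2.22 / 0.215 = 4.1083 dB/m
Total Att = 4.1083 * 8.6 = 35.331 dB


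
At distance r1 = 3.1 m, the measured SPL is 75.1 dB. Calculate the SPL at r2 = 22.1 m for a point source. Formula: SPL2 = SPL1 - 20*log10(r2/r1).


r2/r1 = 22.1/3.1 = 7.12903
Correction = 20*log10(7.12903) = 17.0606 dB
SPL2 = 75.1 - 17.0606 = 58.039 dB


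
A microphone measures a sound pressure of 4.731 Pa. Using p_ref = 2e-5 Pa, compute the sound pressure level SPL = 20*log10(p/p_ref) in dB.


p / p_ref = 4.731 / 2e-5 = 236550
SPL = 20 * log10(236550) = 107.48 dB


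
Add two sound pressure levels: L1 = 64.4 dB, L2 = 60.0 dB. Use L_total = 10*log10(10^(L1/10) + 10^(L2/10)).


10^(64.4/10) = 2.75423e+06
10^(60.0/10) = 1e+06
Sum = 2.75423e+06 + 1e+06 = 3.75423e+06
L_total = 10*log10(3.75423e+06) = 65.745 dB


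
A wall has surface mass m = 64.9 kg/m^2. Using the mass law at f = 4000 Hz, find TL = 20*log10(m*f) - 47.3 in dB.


m * f = 64.9 * 4000 = 259600
20*log10(259600) = 108.286 dB
TL = 108.286 - 47.3 = 60.986 dB


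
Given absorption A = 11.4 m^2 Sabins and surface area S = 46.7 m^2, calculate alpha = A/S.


Absorption coefficient = absorbed power / incident power
alpha = A / S = 11.4 / 46.7 = 0.24411


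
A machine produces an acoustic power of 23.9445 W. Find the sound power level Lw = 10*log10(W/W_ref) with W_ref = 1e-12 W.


W / W_ref = 23.9445 / 1e-12 = 2.39445e+13
Lw = 10 * log10(2.39445e+13) = 133.79 dB


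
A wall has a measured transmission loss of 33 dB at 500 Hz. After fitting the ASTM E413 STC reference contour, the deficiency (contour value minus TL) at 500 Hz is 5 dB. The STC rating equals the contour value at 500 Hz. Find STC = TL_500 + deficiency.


By ASTM E413, STC = value of the fitted reference contour at 500 Hz.
Contour value at 500 Hz = TL_500 + deficiency = 33 + 5 = 38
STC = 38


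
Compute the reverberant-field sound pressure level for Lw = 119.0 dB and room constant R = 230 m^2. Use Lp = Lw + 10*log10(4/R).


4/R = 4/230 = 0.0173913
Lp = 119.0 + 10*log10(0.0173913) = 101.4 dB


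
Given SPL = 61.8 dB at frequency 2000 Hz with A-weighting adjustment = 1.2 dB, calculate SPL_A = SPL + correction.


A-weighting table: 2000 Hz -> 1.2 dB correction
SPL_A = SPL + correction = 61.8 + (1.2) = 63 dBA


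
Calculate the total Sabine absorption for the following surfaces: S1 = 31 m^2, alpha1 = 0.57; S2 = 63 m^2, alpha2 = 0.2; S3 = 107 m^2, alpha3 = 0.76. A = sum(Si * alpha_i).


31 * 0.57 = 17.67
63 * 0.2 = 12.6
107 * 0.76 = 81.32
A_total = 17.67 + 12.6 + 81.32 = 111.59 m^2


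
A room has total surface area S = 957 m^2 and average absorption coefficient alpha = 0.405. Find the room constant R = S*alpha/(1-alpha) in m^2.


R = 957 * 0.405 / (1 - 0.405) = 651.4 m^2


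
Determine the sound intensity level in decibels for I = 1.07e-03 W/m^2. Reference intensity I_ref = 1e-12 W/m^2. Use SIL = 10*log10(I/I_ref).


I / I_ref = 1.07e-03 / 1e-12 = 1.07e+09
SIL = 10 * log10(1.07e+09) = 90.294 dB


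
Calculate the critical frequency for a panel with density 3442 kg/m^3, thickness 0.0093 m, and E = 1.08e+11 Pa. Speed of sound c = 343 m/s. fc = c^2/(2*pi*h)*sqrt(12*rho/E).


12*rho/E = 12*3442/1.08e+11 = 3.82444e-07
sqrt(12*rho/E) = sqrt(3.82444e-07) = 0.000618421
c^2/(2*pi*h) = 343^2/(2*pi*0.0093) = 2.01338e+06
fc = 2.01338e+06 * 0.000618421 = 1245.1 Hz


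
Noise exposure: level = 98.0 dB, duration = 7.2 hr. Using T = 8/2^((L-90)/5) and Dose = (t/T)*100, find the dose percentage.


T_allowed = 8 / 2^((98.0 - 90)/5) = 2.63902 hr
Dose = 7.2 / 2.63902 * 100 = 272.83 %


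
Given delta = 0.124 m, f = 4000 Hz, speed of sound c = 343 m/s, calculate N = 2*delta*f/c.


N = 2*delta*f/c = 2*delta/lambda, where lambda = c/f
lambda = 343 / 4000 = 0.08575 m
N = 2 * 0.124 / 0.08575 = 2.8921


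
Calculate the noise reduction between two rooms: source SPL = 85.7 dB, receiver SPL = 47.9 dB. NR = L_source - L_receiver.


NR = L_source - L_receiver (difference between source and receiving room levels)
NR = 85.7 - 47.9 = 37.8 dB


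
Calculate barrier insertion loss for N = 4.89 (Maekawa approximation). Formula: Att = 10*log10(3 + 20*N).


3 + 20*N = 3 + 20*4.89 = 100.8
Att = 10*log10(100.8) = 20.035 dB


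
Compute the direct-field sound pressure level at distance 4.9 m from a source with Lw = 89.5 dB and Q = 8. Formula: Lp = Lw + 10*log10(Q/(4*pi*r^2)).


4*pi*r^2 = 4*pi*4.9^2 = 301.719 m^2
Q / (4*pi*r^2) = 8 / 301.719 = 0.0265147
Lp = 89.5 + 10*log10(0.0265147) = 73.735 dB


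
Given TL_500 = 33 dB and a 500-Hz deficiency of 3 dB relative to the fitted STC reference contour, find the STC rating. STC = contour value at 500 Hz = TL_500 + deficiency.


By ASTM E413, STC = value of the fitted reference contour at 500 Hz.
Contour value at 500 Hz = TL_500 + deficiency = 33 + 3 = 36
STC = 36


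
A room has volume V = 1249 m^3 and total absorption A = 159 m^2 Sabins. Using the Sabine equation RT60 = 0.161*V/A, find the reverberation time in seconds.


RT60 = 0.161 * 1249 / 159 = 1.2647 s


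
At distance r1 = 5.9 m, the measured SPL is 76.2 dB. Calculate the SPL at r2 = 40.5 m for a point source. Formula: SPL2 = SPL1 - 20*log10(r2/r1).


r2/r1 = 40.5/5.9 = 6.86441
Correction = 20*log10(6.86441) = 16.7321 dB
SPL2 = 76.2 - 16.7321 = 59.468 dB


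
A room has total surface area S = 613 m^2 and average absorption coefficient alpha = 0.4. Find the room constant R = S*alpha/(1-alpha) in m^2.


R = 613 * 0.4 / (1 - 0.4) = 408.67 m^2


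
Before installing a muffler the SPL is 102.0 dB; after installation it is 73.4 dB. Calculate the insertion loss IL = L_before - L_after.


Insertion loss = SPL without muffler - SPL with muffler
IL = 102.0 - 73.4 = 28.6 dB


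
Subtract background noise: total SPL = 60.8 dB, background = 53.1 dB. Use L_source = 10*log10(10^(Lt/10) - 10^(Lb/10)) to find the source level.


10^(60.8/10) = 1.20226e+06
10^(53.1/10) = 204174
Difference = 1.20226e+06 - 204174 = 998086
L_source = 10*log10(998086) = 59.992 dB


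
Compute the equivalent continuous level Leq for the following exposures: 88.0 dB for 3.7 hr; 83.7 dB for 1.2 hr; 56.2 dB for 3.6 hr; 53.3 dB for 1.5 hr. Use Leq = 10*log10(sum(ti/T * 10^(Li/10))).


T_total = 3.7 + 1.2 + 3.6 + 1.5 = 10.0 hr
(3.7/10.0) * 10^(88.0/10) = 2.33454e+08
(1.2/10.0) * 10^(83.7/10) = 2.81307e+07
(3.6/10.0) * 10^(56.2/10) = 150073
(1.5/10.0) * 10^(53.3/10) = 32069.4
Sum = 2.33454e+08 + 2.81307e+07 + 150073 + 32069.4 = 2.61767e+08
Leq = 10*log10(2.61767e+08) = 84.179 dB


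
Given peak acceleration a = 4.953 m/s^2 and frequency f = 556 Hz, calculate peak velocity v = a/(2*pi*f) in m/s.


omega = 2*pi*f = 2*pi*556 = 3493.45 rad/s
v = a / omega = 4.953 / 3493.45 = 0.0014178 m/s


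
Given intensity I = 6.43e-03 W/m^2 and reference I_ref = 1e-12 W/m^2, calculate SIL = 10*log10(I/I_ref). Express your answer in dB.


I / I_ref = 6.43e-03 / 1e-12 = 6.43e+09
SIL = 10 * log10(6.43e+09) = 98.082 dB


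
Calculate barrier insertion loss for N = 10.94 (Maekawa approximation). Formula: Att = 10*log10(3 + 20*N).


3 + 20*N = 3 + 20*10.94 = 221.8
Att = 10*log10(221.8) = 23.46 dB


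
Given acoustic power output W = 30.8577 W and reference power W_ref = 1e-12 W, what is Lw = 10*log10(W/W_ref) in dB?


W / W_ref = 30.8577 / 1e-12 = 3.08577e+13
Lw = 10 * log10(3.08577e+13) = 134.89 dB


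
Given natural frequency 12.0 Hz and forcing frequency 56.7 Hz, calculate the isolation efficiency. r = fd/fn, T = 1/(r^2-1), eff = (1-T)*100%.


r = 56.7 / 12.0 = 4.725
r^2 - 1 = 4.725^2 - 1 = 21.3256
T = 1/21.3256 = 0.046892
Efficiency = (1 - 0.046892)*100 = 95.311 %


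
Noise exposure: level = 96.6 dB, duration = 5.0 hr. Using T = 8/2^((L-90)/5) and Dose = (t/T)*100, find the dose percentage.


T_allowed = 8 / 2^((96.6 - 90)/5) = 3.20428 hr
Dose = 5.0 / 3.20428 * 100 = 156.04 %


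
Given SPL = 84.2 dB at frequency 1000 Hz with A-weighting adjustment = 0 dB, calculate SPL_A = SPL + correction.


A-weighting table: 1000 Hz -> 0 dB correction
SPL_A = SPL + correction = 84.2 + (0) = 84.2 dBA


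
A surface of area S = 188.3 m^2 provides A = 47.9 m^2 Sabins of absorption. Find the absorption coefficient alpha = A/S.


Absorption coefficient = absorbed power / incident power
alpha = A / S = 47.9 / 188.3 = 0.25438


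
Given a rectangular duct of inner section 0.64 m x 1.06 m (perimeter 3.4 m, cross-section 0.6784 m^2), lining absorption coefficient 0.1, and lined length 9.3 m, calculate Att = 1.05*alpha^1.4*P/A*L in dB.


alpha^1.4 = 0.1^1.4 = 0.0398107
Attenuation rate = 1.05 * alpha^1.4 * P / A
= 1.05 * 0.0398107 * 3.4 / 0.6784 = 0.209499 dB/m
Total Att = 0.209499 * 9.3 = 1.9483 dB


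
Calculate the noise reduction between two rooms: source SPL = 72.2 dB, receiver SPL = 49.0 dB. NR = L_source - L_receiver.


NR = L_source - L_receiver (difference between source and receiving room levels)
NR = 72.2 - 49.0 = 23.2 dB


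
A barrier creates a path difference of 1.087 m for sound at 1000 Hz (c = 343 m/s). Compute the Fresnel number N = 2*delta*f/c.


N = 2*delta*f/c = 2*delta/lambda, where lambda = c/f
lambda = 343 / 1000 = 0.343 m
N = 2 * 1.087 / 0.343 = 6.3382


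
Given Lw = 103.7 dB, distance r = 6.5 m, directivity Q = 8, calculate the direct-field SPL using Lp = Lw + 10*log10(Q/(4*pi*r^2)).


4*pi*r^2 = 4*pi*6.5^2 = 530.929 m^2
Q / (4*pi*r^2) = 8 / 530.929 = 0.0150679
Lp = 103.7 + 10*log10(0.0150679) = 85.481 dB


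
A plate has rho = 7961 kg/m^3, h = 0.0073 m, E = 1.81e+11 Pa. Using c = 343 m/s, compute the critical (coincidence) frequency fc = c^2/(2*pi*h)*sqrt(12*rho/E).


12*rho/E = 12*7961/1.81e+11 = 5.27801e-07
sqrt(12*rho/E) = sqrt(5.27801e-07) = 0.000726499
c^2/(2*pi*h) = 343^2/(2*pi*0.0073) = 2.56499e+06
fc = 2.56499e+06 * 0.000726499 = 1863.5 Hz


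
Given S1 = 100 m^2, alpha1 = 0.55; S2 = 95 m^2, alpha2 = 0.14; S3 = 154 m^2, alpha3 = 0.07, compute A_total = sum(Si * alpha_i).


100 * 0.55 = 55
95 * 0.14 = 13.3
154 * 0.07 = 10.78
A_total = 55 + 13.3 + 10.78 = 79.08 m^2


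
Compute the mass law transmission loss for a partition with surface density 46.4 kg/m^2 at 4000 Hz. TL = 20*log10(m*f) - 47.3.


m * f = 46.4 * 4000 = 185600
20*log10(185600) = 105.372 dB
TL = 105.372 - 47.3 = 58.072 dB


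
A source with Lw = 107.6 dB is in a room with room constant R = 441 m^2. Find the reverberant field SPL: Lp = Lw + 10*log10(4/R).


4/R = 4/441 = 0.00907029
Lp = 107.6 + 10*log10(0.00907029) = 87.176 dB


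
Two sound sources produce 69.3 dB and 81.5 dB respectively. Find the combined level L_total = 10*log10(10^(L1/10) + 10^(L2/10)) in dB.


10^(69.3/10) = 8.51138e+06
10^(81.5/10) = 1.41254e+08
Sum = 8.51138e+06 + 1.41254e+08 = 1.49765e+08
L_total = 10*log10(1.49765e+08) = 81.754 dB


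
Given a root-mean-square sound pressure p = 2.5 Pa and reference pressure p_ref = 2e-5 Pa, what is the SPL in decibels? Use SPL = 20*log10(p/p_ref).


p / p_ref = 2.5 / 2e-5 = 125000
SPL = 20 * log10(125000) = 101.94 dB


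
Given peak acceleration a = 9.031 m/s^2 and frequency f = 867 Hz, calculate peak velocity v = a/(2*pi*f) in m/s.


omega = 2*pi*f = 2*pi*867 = 5447.52 rad/s
v = a / omega = 9.031 / 5447.52 = 0.0016578 m/s


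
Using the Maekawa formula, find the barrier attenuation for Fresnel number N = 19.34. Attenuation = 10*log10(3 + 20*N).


3 + 20*N = 3 + 20*19.34 = 389.8
Att = 10*log10(389.8) = 25.908 dB


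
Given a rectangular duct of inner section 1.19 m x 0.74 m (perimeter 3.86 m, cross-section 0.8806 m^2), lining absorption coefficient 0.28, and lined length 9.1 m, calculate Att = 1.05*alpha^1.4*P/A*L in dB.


alpha^1.4 = 0.28^1.4 = 0.168276
Attenuation rate = 1.05 * alpha^1.4 * P / A
= 1.05 * 0.168276 * 3.86 / 0.8806 = 0.774498 dB/m
Total Att = 0.774498 * 9.1 = 7.0479 dB


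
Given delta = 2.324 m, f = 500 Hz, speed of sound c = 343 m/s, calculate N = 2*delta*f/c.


N = 2*delta*f/c = 2*delta/lambda, where lambda = c/f
lambda = 343 / 500 = 0.686 m
N = 2 * 2.324 / 0.686 = 6.7755


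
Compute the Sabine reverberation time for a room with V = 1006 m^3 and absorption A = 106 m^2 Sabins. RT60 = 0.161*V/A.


RT60 = 0.161 * 1006 / 106 = 1.528 s


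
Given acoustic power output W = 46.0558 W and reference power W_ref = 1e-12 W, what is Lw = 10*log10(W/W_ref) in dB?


W / W_ref = 46.0558 / 1e-12 = 4.60558e+13
Lw = 10 * log10(4.60558e+13) = 136.63 dB


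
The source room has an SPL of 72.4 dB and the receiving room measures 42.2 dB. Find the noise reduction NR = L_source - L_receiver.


NR = L_source - L_receiver (difference between source and receiving room levels)
NR = 72.4 - 42.2 = 30.2 dB


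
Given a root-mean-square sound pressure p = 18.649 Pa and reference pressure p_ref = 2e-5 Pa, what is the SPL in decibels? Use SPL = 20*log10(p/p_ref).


p / p_ref = 18.649 / 2e-5 = 932450
SPL = 20 * log10(932450) = 119.39 dB


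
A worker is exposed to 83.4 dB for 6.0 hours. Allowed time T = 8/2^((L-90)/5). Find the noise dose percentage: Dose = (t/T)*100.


T_allowed = 8 / 2^((83.4 - 90)/5) = 19.9733 hr
Dose = 6.0 / 19.9733 * 100 = 30.04 %


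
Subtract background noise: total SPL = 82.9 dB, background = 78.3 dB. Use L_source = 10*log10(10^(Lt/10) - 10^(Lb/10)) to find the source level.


10^(82.9/10) = 1.94984e+08
10^(78.3/10) = 6.76083e+07
Difference = 1.94984e+08 - 6.76083e+07 = 1.27376e+08
L_source = 10*log10(1.27376e+08) = 81.051 dB


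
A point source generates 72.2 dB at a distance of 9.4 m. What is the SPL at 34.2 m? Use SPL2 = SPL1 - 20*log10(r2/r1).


r2/r1 = 34.2/9.4 = 3.6383
Correction = 20*log10(3.6383) = 11.218 dB
SPL2 = 72.2 - 11.218 = 60.982 dB


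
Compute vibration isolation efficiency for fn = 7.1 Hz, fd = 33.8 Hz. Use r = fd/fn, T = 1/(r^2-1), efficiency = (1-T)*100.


r = 33.8 / 7.1 = 4.76056
r^2 - 1 = 4.76056^2 - 1 = 21.6629
T = 1/21.6629 = 0.0461619
Efficiency = (1 - 0.0461619)*100 = 95.384 %


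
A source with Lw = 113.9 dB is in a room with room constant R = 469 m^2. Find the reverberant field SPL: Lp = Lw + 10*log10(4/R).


4/R = 4/469 = 0.00852878
Lp = 113.9 + 10*log10(0.00852878) = 93.209 dB


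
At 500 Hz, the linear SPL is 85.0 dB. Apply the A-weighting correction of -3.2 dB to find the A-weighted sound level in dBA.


A-weighting table: 500 Hz -> -3.2 dB correction
SPL_A = SPL + correction = 85.0 + (-3.2) = 81.8 dBA


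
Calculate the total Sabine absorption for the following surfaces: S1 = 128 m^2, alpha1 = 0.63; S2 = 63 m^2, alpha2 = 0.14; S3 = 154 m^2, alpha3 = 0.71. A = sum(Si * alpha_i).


128 * 0.63 = 80.64
63 * 0.14 = 8.82
154 * 0.71 = 109.34
A_total = 80.64 + 8.82 + 109.34 = 198.8 m^2


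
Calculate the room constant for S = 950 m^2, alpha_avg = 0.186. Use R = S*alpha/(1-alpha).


R = 950 * 0.186 / (1 - 0.186) = 217.08 m^2


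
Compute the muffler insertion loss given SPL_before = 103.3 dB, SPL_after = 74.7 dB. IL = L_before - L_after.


Insertion loss = SPL without muffler - SPL with muffler
IL = 103.3 - 74.7 = 28.6 dB


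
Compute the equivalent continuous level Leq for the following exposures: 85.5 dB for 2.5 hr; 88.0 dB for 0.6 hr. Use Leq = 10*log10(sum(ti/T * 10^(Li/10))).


T_total = 2.5 + 0.6 = 3.1 hr
(2.5/3.1) * 10^(85.5/10) = 2.8614e+08
(0.6/3.1) * 10^(88.0/10) = 1.22121e+08
Sum = 2.8614e+08 + 1.22121e+08 = 4.08261e+08
Leq = 10*log10(4.08261e+08) = 86.109 dB


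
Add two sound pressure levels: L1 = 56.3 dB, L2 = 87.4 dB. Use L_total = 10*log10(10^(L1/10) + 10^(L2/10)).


10^(56.3/10) = 426580
10^(87.4/10) = 5.49541e+08
Sum = 426580 + 5.49541e+08 = 5.49968e+08
L_total = 10*log10(5.49968e+08) = 87.403 dB


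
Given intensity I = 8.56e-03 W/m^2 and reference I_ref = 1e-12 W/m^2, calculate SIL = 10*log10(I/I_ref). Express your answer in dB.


I / I_ref = 8.56e-03 / 1e-12 = 8.56e+09
SIL = 10 * log10(8.56e+09) = 99.325 dB


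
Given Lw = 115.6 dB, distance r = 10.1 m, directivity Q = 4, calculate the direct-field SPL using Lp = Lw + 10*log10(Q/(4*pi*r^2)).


4*pi*r^2 = 4*pi*10.1^2 = 1281.9 m^2
Q / (4*pi*r^2) = 4 / 1281.9 = 0.00312037
Lp = 115.6 + 10*log10(0.00312037) = 90.542 dB


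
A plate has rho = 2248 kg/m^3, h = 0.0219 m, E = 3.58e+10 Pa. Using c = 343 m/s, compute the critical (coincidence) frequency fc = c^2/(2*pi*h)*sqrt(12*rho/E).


12*rho/E = 12*2248/3.58e+10 = 7.5352e-07
sqrt(12*rho/E) = sqrt(7.5352e-07) = 0.000868055
c^2/(2*pi*h) = 343^2/(2*pi*0.0219) = 854996
fc = 854996 * 0.000868055 = 742.18 Hz


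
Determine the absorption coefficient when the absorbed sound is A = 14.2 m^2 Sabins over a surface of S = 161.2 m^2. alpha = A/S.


Absorption coefficient = absorbed power / incident power
alpha = A / S = 14.2 / 161.2 = 0.088089


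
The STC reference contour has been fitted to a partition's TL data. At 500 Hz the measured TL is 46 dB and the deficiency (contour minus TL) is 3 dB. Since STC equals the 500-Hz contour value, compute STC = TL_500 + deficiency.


By ASTM E413, STC = value of the fitted reference contour at 500 Hz.
Contour value at 500 Hz = TL_500 + deficiency = 46 + 3 = 49
STC = 49


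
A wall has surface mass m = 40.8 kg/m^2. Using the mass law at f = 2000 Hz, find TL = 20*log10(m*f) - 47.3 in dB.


m * f = 40.8 * 2000 = 81600
20*log10(81600) = 98.2338 dB
TL = 98.2338 - 47.3 = 50.934 dB


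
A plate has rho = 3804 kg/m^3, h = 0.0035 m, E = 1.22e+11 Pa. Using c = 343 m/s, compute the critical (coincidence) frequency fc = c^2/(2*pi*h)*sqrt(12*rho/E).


12*rho/E = 12*3804/1.22e+11 = 3.74164e-07
sqrt(12*rho/E) = sqrt(3.74164e-07) = 0.000611689
c^2/(2*pi*h) = 343^2/(2*pi*0.0035) = 5.34983e+06
fc = 5.34983e+06 * 0.000611689 = 3272.4 Hz


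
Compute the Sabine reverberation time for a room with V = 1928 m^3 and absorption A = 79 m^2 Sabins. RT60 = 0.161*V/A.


RT60 = 0.161 * 1928 / 79 = 3.9292 s


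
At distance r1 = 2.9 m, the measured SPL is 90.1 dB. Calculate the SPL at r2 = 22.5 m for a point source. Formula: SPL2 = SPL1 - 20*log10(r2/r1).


r2/r1 = 22.5/2.9 = 7.75862
Correction = 20*log10(7.75862) = 17.7957 dB
SPL2 = 90.1 - 17.7957 = 72.304 dB


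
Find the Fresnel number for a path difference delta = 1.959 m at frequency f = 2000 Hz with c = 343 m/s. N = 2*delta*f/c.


N = 2*delta*f/c = 2*delta/lambda, where lambda = c/f
lambda = 343 / 2000 = 0.1715 m
N = 2 * 1.959 / 0.1715 = 22.845


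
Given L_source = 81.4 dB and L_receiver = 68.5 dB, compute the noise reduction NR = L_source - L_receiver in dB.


NR = L_source - L_receiver (difference between source and receiving room levels)
NR = 81.4 - 68.5 = 12.9 dB


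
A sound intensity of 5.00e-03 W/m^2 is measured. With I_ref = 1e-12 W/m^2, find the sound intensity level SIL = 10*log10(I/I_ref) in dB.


I / I_ref = 5.00e-03 / 1e-12 = 5e+09
SIL = 10 * log10(5e+09) = 96.99 dB


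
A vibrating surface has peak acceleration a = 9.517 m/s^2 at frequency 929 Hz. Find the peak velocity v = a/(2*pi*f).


omega = 2*pi*f = 2*pi*929 = 5837.08 rad/s
v = a / omega = 9.517 / 5837.08 = 0.0016304 m/s


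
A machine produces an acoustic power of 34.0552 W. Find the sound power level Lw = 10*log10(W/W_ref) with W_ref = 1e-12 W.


W / W_ref = 34.0552 / 1e-12 = 3.40552e+13
Lw = 10 * log10(3.40552e+13) = 135.32 dB


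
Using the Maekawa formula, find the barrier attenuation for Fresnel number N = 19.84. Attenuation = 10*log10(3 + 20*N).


3 + 20*N = 3 + 20*19.84 = 399.8
Att = 10*log10(399.8) = 26.018 dB


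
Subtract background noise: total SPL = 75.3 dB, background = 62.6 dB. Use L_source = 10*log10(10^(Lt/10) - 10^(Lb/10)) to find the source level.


10^(75.3/10) = 3.38844e+07
10^(62.6/10) = 1.8197e+06
Difference = 3.38844e+07 - 1.8197e+06 = 3.20647e+07
L_source = 10*log10(3.20647e+07) = 75.06 dB


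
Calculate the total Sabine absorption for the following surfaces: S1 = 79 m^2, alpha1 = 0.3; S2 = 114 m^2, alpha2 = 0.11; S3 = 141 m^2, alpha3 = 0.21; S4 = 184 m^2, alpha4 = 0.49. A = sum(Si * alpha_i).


79 * 0.3 = 23.7
114 * 0.11 = 12.54
141 * 0.21 = 29.61
184 * 0.49 = 90.16
A_total = 23.7 + 12.54 + 29.61 + 90.16 = 156.01 m^2


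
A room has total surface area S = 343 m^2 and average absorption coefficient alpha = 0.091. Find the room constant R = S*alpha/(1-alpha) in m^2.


R = 343 * 0.091 / (1 - 0.091) = 34.338 m^2


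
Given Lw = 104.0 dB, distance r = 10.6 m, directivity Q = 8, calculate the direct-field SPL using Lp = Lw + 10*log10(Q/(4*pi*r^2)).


4*pi*r^2 = 4*pi*10.6^2 = 1411.96 m^2
Q / (4*pi*r^2) = 8 / 1411.96 = 0.00566588
Lp = 104.0 + 10*log10(0.00566588) = 81.533 dB


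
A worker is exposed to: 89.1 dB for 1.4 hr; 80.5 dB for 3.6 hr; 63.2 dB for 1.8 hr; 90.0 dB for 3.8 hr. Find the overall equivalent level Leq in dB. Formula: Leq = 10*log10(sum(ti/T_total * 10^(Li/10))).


T_total = 1.4 + 3.6 + 1.8 + 3.8 = 10.6 hr
(1.4/10.6) * 10^(89.1/10) = 1.07355e+08
(3.6/10.6) * 10^(80.5/10) = 3.81063e+07
(1.8/10.6) * 10^(63.2/10) = 354786
(3.8/10.6) * 10^(90.0/10) = 3.58491e+08
Sum = 1.07355e+08 + 3.81063e+07 + 354786 + 3.58491e+08 = 5.04307e+08
Leq = 10*log10(5.04307e+08) = 87.027 dB


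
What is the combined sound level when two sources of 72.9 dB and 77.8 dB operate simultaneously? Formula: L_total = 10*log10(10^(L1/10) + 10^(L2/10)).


10^(72.9/10) = 1.94984e+07
10^(77.8/10) = 6.0256e+07
Sum = 1.94984e+07 + 6.0256e+07 = 7.97544e+07
L_total = 10*log10(7.97544e+07) = 79.018 dB


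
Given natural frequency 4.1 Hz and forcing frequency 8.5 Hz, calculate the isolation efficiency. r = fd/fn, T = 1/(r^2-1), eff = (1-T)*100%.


r = 8.5 / 4.1 = 2.07317
r^2 - 1 = 2.07317^2 - 1 = 3.29803
T = 1/3.29803 = 0.303211
Efficiency = (1 - 0.303211)*100 = 69.679 %


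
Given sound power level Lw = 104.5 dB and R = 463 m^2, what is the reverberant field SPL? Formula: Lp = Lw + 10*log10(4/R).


4/R = 4/463 = 0.00863931
Lp = 104.5 + 10*log10(0.00863931) = 83.865 dB


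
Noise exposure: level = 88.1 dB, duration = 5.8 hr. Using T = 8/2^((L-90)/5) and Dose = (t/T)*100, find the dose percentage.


T_allowed = 8 / 2^((88.1 - 90)/5) = 10.4107 hr
Dose = 5.8 / 10.4107 * 100 = 55.712 %


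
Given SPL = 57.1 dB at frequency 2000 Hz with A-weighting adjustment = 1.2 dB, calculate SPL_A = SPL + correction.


A-weighting table: 2000 Hz -> 1.2 dB correction
SPL_A = SPL + correction = 57.1 + (1.2) = 58.3 dBA


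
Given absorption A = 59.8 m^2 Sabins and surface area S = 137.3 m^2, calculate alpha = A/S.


Absorption coefficient = absorbed power / incident power
alpha = A / S = 59.8 / 137.3 = 0.43554


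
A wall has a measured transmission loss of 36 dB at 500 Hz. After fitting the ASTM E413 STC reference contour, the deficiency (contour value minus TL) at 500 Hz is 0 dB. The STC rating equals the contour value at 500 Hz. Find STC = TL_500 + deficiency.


By ASTM E413, STC = value of the fitted reference contour at 500 Hz.
Contour value at 500 Hz = TL_500 + deficiency = 36 + 0 = 36
STC = 36


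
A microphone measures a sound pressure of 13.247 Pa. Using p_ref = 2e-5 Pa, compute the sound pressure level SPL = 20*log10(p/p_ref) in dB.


p / p_ref = 13.247 / 2e-5 = 662350
SPL = 20 * log10(662350) = 116.42 dB


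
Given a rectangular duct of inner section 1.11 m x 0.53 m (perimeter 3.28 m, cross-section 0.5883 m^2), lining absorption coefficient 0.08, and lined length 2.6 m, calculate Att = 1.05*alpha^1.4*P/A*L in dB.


alpha^1.4 = 0.08^1.4 = 0.029129
Attenuation rate = 1.05 * alpha^1.4 * P / A
= 1.05 * 0.029129 * 3.28 / 0.5883 = 0.170526 dB/m
Total Att = 0.170526 * 2.6 = 0.44337 dB


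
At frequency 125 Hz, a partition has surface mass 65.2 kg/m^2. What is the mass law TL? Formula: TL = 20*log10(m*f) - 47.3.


m * f = 65.2 * 125 = 8150
20*log10(8150) = 78.2232 dB
TL = 78.2232 - 47.3 = 30.923 dB


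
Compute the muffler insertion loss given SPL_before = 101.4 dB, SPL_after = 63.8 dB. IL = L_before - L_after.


Insertion loss = SPL without muffler - SPL with muffler
IL = 101.4 - 63.8 = 37.6 dB


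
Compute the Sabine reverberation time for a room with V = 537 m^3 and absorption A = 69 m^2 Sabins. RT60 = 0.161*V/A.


RT60 = 0.161 * 537 / 69 = 1.253 s


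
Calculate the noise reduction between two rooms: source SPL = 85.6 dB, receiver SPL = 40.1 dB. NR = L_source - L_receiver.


NR = L_source - L_receiver (difference between source and receiving room levels)
NR = 85.6 - 40.1 = 45.5 dB


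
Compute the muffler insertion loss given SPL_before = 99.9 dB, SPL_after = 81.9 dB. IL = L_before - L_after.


Insertion loss = SPL without muffler - SPL with muffler
IL = 99.9 - 81.9 = 18 dB


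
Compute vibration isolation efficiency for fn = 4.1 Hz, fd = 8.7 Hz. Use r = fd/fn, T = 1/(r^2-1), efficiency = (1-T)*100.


r = 8.7 / 4.1 = 2.12195
r^2 - 1 = 2.12195^2 - 1 = 3.50267
T = 1/3.50267 = 0.285496
Efficiency = (1 - 0.285496)*100 = 71.45 %


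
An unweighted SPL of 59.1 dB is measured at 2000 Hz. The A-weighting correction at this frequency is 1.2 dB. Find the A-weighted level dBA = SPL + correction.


A-weighting table: 2000 Hz -> 1.2 dB correction
SPL_A = SPL + correction = 59.1 + (1.2) = 60.3 dBA


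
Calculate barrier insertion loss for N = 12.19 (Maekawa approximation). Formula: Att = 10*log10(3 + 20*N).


3 + 20*N = 3 + 20*12.19 = 246.8
Att = 10*log10(246.8) = 23.923 dB


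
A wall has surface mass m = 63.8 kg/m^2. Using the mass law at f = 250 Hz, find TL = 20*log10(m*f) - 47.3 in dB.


m * f = 63.8 * 250 = 15950
20*log10(15950) = 84.0552 dB
TL = 84.0552 - 47.3 = 36.755 dB


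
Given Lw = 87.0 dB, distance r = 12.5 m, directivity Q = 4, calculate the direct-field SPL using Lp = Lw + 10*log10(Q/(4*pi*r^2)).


4*pi*r^2 = 4*pi*12.5^2 = 1963.5 m^2
Q / (4*pi*r^2) = 4 / 1963.5 = 0.00203718
Lp = 87.0 + 10*log10(0.00203718) = 60.09 dB


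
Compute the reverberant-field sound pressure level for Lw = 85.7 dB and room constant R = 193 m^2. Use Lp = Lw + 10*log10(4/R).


4/R = 4/193 = 0.0207254
Lp = 85.7 + 10*log10(0.0207254) = 68.865 dB


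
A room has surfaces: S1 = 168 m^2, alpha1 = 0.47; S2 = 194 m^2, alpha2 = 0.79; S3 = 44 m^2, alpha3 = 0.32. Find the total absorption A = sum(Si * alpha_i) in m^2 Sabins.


168 * 0.47 = 78.96
194 * 0.79 = 153.26
44 * 0.32 = 14.08
A_total = 78.96 + 153.26 + 14.08 = 246.3 m^2


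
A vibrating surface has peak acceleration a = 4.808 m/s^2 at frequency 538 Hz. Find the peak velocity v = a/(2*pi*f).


omega = 2*pi*f = 2*pi*538 = 3380.35 rad/s
v = a / omega = 4.808 / 3380.35 = 0.0014223 m/s


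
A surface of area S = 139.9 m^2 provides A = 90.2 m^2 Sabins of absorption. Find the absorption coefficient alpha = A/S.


Absorption coefficient = absorbed power / incident power
alpha = A / S = 90.2 / 139.9 = 0.64475


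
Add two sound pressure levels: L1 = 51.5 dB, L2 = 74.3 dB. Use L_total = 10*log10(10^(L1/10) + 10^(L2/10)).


10^(51.5/10) = 141254
10^(74.3/10) = 2.69153e+07
Sum = 141254 + 2.69153e+07 = 2.70566e+07
L_total = 10*log10(2.70566e+07) = 74.323 dB


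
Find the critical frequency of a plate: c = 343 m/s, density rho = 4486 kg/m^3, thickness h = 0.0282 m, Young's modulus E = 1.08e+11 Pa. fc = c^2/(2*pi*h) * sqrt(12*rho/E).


12*rho/E = 12*4486/1.08e+11 = 4.98444e-07
sqrt(12*rho/E) = sqrt(4.98444e-07) = 0.000706006
c^2/(2*pi*h) = 343^2/(2*pi*0.0282) = 663987
fc = 663987 * 0.000706006 = 468.78 Hz


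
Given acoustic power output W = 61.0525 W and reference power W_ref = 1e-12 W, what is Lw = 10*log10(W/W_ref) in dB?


W / W_ref = 61.0525 / 1e-12 = 6.10525e+13
Lw = 10 * log10(6.10525e+13) = 137.86 dB


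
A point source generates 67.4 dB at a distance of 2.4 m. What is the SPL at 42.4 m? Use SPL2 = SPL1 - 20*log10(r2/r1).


r2/r1 = 42.4/2.4 = 17.6667
Correction = 20*log10(17.6667) = 24.9431 dB
SPL2 = 67.4 - 24.9431 = 42.457 dB


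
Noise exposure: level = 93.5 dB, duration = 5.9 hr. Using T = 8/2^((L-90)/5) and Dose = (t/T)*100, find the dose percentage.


T_allowed = 8 / 2^((93.5 - 90)/5) = 4.92458 hr
Dose = 5.9 / 4.92458 * 100 = 119.81 %


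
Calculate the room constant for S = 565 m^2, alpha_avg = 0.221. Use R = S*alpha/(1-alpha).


R = 565 * 0.221 / (1 - 0.221) = 160.29 m^2


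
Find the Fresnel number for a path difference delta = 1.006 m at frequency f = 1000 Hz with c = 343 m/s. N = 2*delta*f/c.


N = 2*delta*f/c = 2*delta/lambda, where lambda = c/f
lambda = 343 / 1000 = 0.343 m
N = 2 * 1.006 / 0.343 = 5.8659


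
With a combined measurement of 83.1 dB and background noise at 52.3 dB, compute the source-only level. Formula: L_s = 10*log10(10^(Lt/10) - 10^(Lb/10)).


10^(83.1/10) = 2.04174e+08
10^(52.3/10) = 169824
Difference = 2.04174e+08 - 169824 = 2.04004e+08
L_source = 10*log10(2.04004e+08) = 83.096 dB


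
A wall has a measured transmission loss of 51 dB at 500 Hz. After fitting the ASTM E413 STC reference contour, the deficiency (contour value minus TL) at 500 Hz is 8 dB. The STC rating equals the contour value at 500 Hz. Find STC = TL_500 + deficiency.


By ASTM E413, STC = value of the fitted reference contour at 500 Hz.
Contour value at 500 Hz = TL_500 + deficiency = 51 + 8 = 59
STC = 59


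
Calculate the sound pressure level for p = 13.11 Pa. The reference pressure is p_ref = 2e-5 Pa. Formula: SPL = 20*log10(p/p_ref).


p / p_ref = 13.11 / 2e-5 = 655500
SPL = 20 * log10(655500) = 116.33 dB


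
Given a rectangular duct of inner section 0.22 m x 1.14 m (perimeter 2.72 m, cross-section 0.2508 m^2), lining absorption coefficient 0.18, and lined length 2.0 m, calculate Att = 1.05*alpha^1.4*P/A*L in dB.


alpha^1.4 = 0.18^1.4 = 0.0906529
Attenuation rate = 1.05 * alpha^1.4 * P / A
= 1.05 * 0.0906529 * 2.72 / 0.2508 = 1.03232 dB/m
Total Att = 1.03232 * 2.0 = 2.0646 dB


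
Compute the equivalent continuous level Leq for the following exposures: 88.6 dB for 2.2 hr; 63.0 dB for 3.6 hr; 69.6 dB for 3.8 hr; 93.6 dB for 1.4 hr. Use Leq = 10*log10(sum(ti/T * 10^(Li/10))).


T_total = 2.2 + 3.6 + 3.8 + 1.4 = 11.0 hr
(2.2/11.0) * 10^(88.6/10) = 1.44887e+08
(3.6/11.0) * 10^(63.0/10) = 652995
(3.8/11.0) * 10^(69.6/10) = 3.15058e+06
(1.4/11.0) * 10^(93.6/10) = 2.91565e+08
Sum = 1.44887e+08 + 652995 + 3.15058e+06 + 2.91565e+08 = 4.40256e+08
Leq = 10*log10(4.40256e+08) = 86.437 dB


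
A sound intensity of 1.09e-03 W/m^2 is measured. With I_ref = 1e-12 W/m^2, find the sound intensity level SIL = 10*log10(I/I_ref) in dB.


I / I_ref = 1.09e-03 / 1e-12 = 1.09e+09
SIL = 10 * log10(1.09e+09) = 90.374 dB


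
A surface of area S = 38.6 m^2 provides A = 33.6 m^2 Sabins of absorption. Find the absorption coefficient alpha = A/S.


Absorption coefficient = absorbed power / incident power
alpha = A / S = 33.6 / 38.6 = 0.87047


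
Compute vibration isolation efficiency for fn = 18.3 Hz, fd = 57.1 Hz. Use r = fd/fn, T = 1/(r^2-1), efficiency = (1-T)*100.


r = 57.1 / 18.3 = 3.12022
r^2 - 1 = 3.12022^2 - 1 = 8.73577
T = 1/8.73577 = 0.114472
Efficiency = (1 - 0.114472)*100 = 88.553 %


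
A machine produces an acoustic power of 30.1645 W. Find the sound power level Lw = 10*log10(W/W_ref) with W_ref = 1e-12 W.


W / W_ref = 30.1645 / 1e-12 = 3.01645e+13
Lw = 10 * log10(3.01645e+13) = 134.79 dB


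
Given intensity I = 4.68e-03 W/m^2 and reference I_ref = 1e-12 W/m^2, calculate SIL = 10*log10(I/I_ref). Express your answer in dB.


I / I_ref = 4.68e-03 / 1e-12 = 4.68e+09
SIL = 10 * log10(4.68e+09) = 96.702 dB


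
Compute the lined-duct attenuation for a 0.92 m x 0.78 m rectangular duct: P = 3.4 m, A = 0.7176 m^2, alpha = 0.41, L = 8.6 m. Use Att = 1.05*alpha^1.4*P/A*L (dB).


alpha^1.4 = 0.41^1.4 = 0.28701
Attenuation rate = 1.05 * alpha^1.4 * P / A
= 1.05 * 0.28701 * 3.4 / 0.7176 = 1.42785 dB/m
Total Att = 1.42785 * 8.6 = 12.28 dB


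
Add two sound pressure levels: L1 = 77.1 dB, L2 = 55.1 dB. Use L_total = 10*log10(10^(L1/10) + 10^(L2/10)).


10^(77.1/10) = 5.12861e+07
10^(55.1/10) = 323594
Sum = 5.12861e+07 + 323594 = 5.16097e+07
L_total = 10*log10(5.16097e+07) = 77.127 dB


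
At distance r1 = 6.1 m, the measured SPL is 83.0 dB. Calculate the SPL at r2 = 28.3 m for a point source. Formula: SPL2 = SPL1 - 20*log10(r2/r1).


r2/r1 = 28.3/6.1 = 4.63934
Correction = 20*log10(4.63934) = 13.3291 dB
SPL2 = 83.0 - 13.3291 = 69.671 dB


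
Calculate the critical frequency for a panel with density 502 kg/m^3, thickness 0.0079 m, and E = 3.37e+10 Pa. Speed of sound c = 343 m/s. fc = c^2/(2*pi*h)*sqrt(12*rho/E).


12*rho/E = 12*502/3.37e+10 = 1.78754e-07
sqrt(12*rho/E) = sqrt(1.78754e-07) = 0.000422793
c^2/(2*pi*h) = 343^2/(2*pi*0.0079) = 2.37018e+06
fc = 2.37018e+06 * 0.000422793 = 1002.1 Hz


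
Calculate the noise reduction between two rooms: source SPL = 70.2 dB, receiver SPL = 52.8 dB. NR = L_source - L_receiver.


NR = L_source - L_receiver (difference between source and receiving room levels)
NR = 70.2 - 52.8 = 17.4 dB


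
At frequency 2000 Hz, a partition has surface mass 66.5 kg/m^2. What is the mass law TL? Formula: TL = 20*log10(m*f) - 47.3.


m * f = 66.5 * 2000 = 133000
20*log10(133000) = 102.477 dB
TL = 102.477 - 47.3 = 55.177 dB


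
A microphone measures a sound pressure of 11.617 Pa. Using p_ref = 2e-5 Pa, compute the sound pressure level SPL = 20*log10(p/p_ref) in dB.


p / p_ref = 11.617 / 2e-5 = 580850
SPL = 20 * log10(580850) = 115.28 dB


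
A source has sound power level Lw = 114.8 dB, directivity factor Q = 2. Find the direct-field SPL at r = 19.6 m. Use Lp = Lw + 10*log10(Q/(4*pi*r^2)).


4*pi*r^2 = 4*pi*19.6^2 = 4827.5 m^2
Q / (4*pi*r^2) = 2 / 4827.5 = 0.000414293
Lp = 114.8 + 10*log10(0.000414293) = 80.973 dB


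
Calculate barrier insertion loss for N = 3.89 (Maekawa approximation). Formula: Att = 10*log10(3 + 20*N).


3 + 20*N = 3 + 20*3.89 = 80.8
Att = 10*log10(80.8) = 19.074 dB


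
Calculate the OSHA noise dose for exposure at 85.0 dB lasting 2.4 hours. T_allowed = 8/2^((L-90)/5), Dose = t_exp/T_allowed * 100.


T_allowed = 8 / 2^((85.0 - 90)/5) = 16 hr
Dose = 2.4 / 16 * 100 = 15 %


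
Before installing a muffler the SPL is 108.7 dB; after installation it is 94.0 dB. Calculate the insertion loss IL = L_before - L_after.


Insertion loss = SPL without muffler - SPL with muffler
IL = 108.7 - 94.0 = 14.7 dB


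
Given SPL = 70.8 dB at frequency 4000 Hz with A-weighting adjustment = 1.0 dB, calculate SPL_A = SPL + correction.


A-weighting table: 4000 Hz -> 1.0 dB correction
SPL_A = SPL + correction = 70.8 + (1.0) = 71.8 dBA


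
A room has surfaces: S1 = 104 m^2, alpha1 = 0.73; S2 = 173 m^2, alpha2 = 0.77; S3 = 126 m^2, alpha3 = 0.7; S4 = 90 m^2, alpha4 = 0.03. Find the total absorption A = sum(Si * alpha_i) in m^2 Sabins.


104 * 0.73 = 75.92
173 * 0.77 = 133.21
126 * 0.7 = 88.2
90 * 0.03 = 2.7
A_total = 75.92 + 133.21 + 88.2 + 2.7 = 300.03 m^2


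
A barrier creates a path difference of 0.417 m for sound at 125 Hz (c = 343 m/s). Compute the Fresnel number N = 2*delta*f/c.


N = 2*delta*f/c = 2*delta/lambda, where lambda = c/f
lambda = 343 / 125 = 2.744 m
N = 2 * 0.417 / 2.744 = 0.30394


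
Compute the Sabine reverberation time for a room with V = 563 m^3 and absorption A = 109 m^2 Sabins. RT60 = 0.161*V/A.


RT60 = 0.161 * 563 / 109 = 0.83159 s


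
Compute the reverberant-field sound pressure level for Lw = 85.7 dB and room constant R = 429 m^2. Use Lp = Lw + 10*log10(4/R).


4/R = 4/429 = 0.00932401
Lp = 85.7 + 10*log10(0.00932401) = 65.396 dB


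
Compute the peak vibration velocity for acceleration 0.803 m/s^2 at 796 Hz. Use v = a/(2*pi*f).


omega = 2*pi*f = 2*pi*796 = 5001.42 rad/s
v = a / omega = 0.803 / 5001.42 = 0.00016055 m/s


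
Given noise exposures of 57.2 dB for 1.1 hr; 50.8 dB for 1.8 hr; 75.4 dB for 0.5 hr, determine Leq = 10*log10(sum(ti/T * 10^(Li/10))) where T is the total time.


T_total = 1.1 + 1.8 + 0.5 = 3.4 hr
(1.1/3.4) * 10^(57.2/10) = 169791
(1.8/3.4) * 10^(50.8/10) = 63649.3
(0.5/3.4) * 10^(75.4/10) = 5.09907e+06
Sum = 169791 + 63649.3 + 5.09907e+06 = 5.33251e+06
Leq = 10*log10(5.33251e+06) = 67.269 dB


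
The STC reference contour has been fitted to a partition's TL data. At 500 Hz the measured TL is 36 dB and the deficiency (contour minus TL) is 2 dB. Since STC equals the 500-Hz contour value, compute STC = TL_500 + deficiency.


By ASTM E413, STC = value of the fitted reference contour at 500 Hz.
Contour value at 500 Hz = TL_500 + deficiency = 36 + 2 = 38
STC = 38


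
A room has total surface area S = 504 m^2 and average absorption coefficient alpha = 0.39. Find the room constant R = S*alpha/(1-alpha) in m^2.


R = 504 * 0.39 / (1 - 0.39) = 322.23 m^2


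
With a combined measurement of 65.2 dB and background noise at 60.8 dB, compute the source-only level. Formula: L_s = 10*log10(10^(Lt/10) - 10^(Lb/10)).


10^(65.2/10) = 3.31131e+06
10^(60.8/10) = 1.20226e+06
Difference = 3.31131e+06 - 1.20226e+06 = 2.10905e+06
L_source = 10*log10(2.10905e+06) = 63.241 dB


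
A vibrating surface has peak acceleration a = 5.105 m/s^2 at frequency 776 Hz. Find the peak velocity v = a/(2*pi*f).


omega = 2*pi*f = 2*pi*776 = 4875.75 rad/s
v = a / omega = 5.105 / 4875.75 = 0.001047 m/s


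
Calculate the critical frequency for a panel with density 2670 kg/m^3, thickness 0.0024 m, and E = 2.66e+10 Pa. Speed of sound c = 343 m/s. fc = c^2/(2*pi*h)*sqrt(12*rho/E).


12*rho/E = 12*2670/2.66e+10 = 1.20451e-06
sqrt(12*rho/E) = sqrt(1.20451e-06) = 0.0010975
c^2/(2*pi*h) = 343^2/(2*pi*0.0024) = 7.80184e+06
fc = 7.80184e+06 * 0.0010975 = 8562.5 Hz


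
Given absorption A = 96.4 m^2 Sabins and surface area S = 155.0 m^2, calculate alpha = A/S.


Absorption coefficient = absorbed power / incident power
alpha = A / S = 96.4 / 155.0 = 0.62194


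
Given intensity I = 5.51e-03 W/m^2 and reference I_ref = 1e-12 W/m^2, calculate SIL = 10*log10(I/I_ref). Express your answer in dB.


I / I_ref = 5.51e-03 / 1e-12 = 5.51e+09
SIL = 10 * log10(5.51e+09) = 97.412 dB


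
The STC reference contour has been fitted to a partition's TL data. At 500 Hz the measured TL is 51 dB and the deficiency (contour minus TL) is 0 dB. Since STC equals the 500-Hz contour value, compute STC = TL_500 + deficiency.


By ASTM E413, STC = value of the fitted reference contour at 500 Hz.
Contour value at 500 Hz = TL_500 + deficiency = 51 + 0 = 51
STC = 51


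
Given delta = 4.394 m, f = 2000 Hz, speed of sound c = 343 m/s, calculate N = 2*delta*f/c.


N = 2*delta*f/c = 2*delta/lambda, where lambda = c/f
lambda = 343 / 2000 = 0.1715 m
N = 2 * 4.394 / 0.1715 = 51.242


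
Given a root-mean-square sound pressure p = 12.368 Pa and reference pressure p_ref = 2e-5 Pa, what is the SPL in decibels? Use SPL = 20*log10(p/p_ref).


p / p_ref = 12.368 / 2e-5 = 618400
SPL = 20 * log10(618400) = 115.83 dB


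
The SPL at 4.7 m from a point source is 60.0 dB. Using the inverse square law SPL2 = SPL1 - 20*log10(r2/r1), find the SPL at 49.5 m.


r2/r1 = 49.5/4.7 = 10.5319
Correction = 20*log10(10.5319) = 20.4501 dB
SPL2 = 60.0 - 20.4501 = 39.55 dB


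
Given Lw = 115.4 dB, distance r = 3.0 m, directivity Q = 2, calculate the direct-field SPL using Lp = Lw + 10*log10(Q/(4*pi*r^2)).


4*pi*r^2 = 4*pi*3.0^2 = 113.097 m^2
Q / (4*pi*r^2) = 2 / 113.097 = 0.0176839
Lp = 115.4 + 10*log10(0.0176839) = 97.876 dB
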